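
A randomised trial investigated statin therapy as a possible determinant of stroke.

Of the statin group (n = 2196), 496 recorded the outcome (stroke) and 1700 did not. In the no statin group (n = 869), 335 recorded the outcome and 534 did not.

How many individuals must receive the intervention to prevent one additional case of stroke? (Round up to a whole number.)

Risk in treated group = 496/2196 = 0.22587; risk in control = 335/869 = 0.38550.
Absolute risk reduction = 0.38550 − 0.22587 = 0.15964
NNT = 1 / ARR = 1 / 0.15964 = 6.264 → round up → 7

7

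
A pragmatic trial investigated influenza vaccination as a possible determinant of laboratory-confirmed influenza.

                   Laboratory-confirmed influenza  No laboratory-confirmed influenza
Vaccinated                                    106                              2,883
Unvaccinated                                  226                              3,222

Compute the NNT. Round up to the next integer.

Risk in treated group = 106/2989 = 0.03546; risk in control = 226/3448 = 0.06555.
Absolute risk reduction = 0.06555 − 0.03546 = 0.03008
NNT = 1 / ARR = 1 / 0.03008 = 33.243 → round up → 34

34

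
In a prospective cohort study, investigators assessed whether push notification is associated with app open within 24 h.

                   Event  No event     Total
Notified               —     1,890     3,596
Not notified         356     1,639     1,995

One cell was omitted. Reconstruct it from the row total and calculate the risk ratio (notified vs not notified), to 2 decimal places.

2.66

The missing cell is in the exposed row: 3596 − 1890 = 1706.
So a = 1706, b = 1890, c = 356, d = 1639.
RR = [a/(a+b)] / [c/(c+d)] = (1706/3596) / (356/1995) = 0.47442/0.17845 = 2.65860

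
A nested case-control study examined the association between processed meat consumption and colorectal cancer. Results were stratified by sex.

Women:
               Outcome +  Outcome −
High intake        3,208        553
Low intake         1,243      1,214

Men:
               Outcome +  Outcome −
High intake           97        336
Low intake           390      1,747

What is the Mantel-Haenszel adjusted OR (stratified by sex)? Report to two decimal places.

4.29

OR_MH = Σ(aᵢdᵢ/nᵢ) / Σ(bᵢcᵢ/nᵢ), where nᵢ is the stratum total.
Stratum 1 (Women): n = 6218; a·d/n = 3208·1214/6218 = 626.3287; b·c/n = 553·1243/6218 = 110.5466
Stratum 2 (Men): n = 2570; a·d/n = 97·1747/2570 = 65.9374; b·c/n = 336·390/2570 = 50.9883
OR_MH = (626.3287 + 65.9374) / (110.5466 + 50.9883) = 692.2661 / 161.5350 = 4.28555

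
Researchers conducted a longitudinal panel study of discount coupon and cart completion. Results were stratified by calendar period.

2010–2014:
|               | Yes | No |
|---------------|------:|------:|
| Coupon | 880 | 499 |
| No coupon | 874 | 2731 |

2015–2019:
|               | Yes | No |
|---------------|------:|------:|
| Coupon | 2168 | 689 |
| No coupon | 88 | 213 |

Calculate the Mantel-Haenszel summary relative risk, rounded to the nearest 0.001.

RR_MH = Σ(aᵢ·n₀ᵢ/nᵢ) / Σ(cᵢ·n₁ᵢ/nᵢ), with n₁ᵢ = aᵢ+bᵢ (exposed), n₀ᵢ = cᵢ+dᵢ (unexposed), nᵢ = n₁ᵢ+n₀ᵢ.
Stratum 1 (2010–2014): n₁ = 1379, n₀ = 3605, n = 4984; a·n₀/n = 880·3605/4984 = 636.5169; c·n₁/n = 874·1379/4984 = 241.8230
Stratum 2 (2015–2019): n₁ = 2857, n₀ = 301, n = 3158; a·n₀/n = 2168·301/3158 = 206.6396; c·n₁/n = 88·2857/3158 = 79.6124
RR_MH = (636.5169 + 206.6396) / (241.8230 + 79.6124) = 843.1565 / 321.4354 = 2.62310

2.623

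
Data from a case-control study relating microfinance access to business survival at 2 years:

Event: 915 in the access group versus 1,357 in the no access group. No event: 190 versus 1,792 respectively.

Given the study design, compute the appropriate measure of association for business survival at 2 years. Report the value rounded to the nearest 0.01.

From the description: a = 915, b = 190, c = 1357, d = 1792.
This is a case-control study: participants were sampled on outcome status, so risks in the source population cannot be estimated directly — relative risk is not valid here. The odds ratio is the appropriate measure.
OR = (a·d)/(b·c) = (915 × 1792) / (190 × 1357) = 1639680 / 257830 = 6.35954

6.36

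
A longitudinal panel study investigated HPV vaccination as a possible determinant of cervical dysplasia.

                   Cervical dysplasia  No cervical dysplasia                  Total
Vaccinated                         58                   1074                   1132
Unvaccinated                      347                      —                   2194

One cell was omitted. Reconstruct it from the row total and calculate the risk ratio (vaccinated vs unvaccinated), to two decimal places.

0.32

The missing cell is in the unexposed row: 2194 − 347 = 1847.
So a = 58, b = 1074, c = 347, d = 1847.
RR = [a/(a+b)] / [c/(c+d)] = (58/1132) / (347/2194) = 0.05124/0.15816 = 0.32396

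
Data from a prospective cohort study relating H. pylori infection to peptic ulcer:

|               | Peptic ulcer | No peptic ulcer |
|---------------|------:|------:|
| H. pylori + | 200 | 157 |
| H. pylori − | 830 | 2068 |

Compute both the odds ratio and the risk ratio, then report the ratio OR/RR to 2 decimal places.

Cells: a = 200, b = 157, c = 830, d = 2068.
OR = (200·2068)/(157·830) = 413600/130310 = 3.17397
Risk in exposed = 200/357 = 0.56022; risk in unexposed = 830/2898 = 0.28640; RR = 1.95606
OR/RR = 3.17397 / 1.95606 = 1.62263
The outcome is not rare, so the OR lies further from 1 than the RR.

1.62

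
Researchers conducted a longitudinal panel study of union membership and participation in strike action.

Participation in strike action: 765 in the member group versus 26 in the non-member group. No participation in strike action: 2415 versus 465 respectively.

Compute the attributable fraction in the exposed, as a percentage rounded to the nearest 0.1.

78.0

From the description: a = 765, b = 2415, c = 26, d = 465.
Risk in exposed = 765/3180 = 0.24057; risk in unexposed = 26/491 = 0.05295.
RR = 0.24057/0.05295 = 4.54300
AR% = (RR − 1)/RR × 100 = (4.54300 − 1)/4.54300 × 100 = 77.9881%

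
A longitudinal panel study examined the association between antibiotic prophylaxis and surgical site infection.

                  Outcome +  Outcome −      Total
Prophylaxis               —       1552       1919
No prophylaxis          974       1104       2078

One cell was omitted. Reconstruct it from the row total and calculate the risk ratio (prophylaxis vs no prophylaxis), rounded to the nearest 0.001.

0.408

The missing cell is in the exposed row: 1919 − 1552 = 367.
So a = 367, b = 1552, c = 974, d = 1104.
RR = [a/(a+b)] / [c/(c+d)] = (367/1919) / (974/2078) = 0.19125/0.46872 = 0.40802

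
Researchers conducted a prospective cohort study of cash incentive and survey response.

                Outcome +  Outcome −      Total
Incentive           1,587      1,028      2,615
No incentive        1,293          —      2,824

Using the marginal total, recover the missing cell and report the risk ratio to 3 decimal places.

The missing cell is in the unexposed row: 2824 − 1293 = 1531.
So a = 1587, b = 1028, c = 1293, d = 1531.
RR = [a/(a+b)] / [c/(c+d)] = (1587/2615) / (1293/2824) = 0.60688/0.45786 = 1.32547

1.325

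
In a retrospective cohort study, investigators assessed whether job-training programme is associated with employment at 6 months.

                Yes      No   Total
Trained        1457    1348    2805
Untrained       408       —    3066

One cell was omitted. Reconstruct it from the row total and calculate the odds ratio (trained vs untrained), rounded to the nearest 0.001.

The missing cell is in the unexposed row: 3066 − 408 = 2658.
So a = 1457, b = 1348, c = 408, d = 2658.
OR = (a·d)/(b·c) = (1457 × 2658) / (1348 × 408) = 3872706 / 549984 = 7.04149

7.041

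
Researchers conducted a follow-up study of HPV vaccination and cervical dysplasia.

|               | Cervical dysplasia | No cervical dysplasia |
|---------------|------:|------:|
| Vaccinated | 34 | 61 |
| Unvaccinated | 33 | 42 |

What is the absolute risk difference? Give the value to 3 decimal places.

-0.082

Cells: a = 34, b = 61, c = 33, d = 42.
Risk in exposed = 34/95 = 0.357895; risk in unexposed = 33/75 = 0.440000.
Risk difference = 0.357895 − 0.440000 = -0.082105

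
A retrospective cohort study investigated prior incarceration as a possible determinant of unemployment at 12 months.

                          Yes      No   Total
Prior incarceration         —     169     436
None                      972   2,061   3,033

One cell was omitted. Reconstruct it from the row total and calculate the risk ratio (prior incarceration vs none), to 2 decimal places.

1.91

The missing cell is in the exposed row: 436 − 169 = 267.
So a = 267, b = 169, c = 972, d = 2061.
RR = [a/(a+b)] / [c/(c+d)] = (267/436) / (972/3033) = 0.61239/0.32047 = 1.91087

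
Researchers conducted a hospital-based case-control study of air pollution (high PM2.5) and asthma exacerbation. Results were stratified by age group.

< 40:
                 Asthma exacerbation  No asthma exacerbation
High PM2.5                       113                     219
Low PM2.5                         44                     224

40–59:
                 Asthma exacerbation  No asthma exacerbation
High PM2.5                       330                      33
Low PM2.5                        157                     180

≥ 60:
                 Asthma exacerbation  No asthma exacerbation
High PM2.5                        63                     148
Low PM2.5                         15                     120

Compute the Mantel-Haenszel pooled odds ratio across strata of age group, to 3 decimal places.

OR_MH = Σ(aᵢdᵢ/nᵢ) / Σ(bᵢcᵢ/nᵢ), where nᵢ is the stratum total.
Stratum 1 (< 40): n = 600; a·d/n = 113·224/600 = 42.1867; b·c/n = 219·44/600 = 16.0600
Stratum 2 (40–59): n = 700; a·d/n = 330·180/700 = 84.8571; b·c/n = 33·157/700 = 7.4014
Stratum 3 (≥ 60): n = 346; a·d/n = 63·120/346 = 21.8497; b·c/n = 148·15/346 = 6.4162
OR_MH = (42.1867 + 84.8571 + 21.8497) / (16.0600 + 7.4014 + 6.4162) = 148.8935 / 29.8776 = 4.98345

4.983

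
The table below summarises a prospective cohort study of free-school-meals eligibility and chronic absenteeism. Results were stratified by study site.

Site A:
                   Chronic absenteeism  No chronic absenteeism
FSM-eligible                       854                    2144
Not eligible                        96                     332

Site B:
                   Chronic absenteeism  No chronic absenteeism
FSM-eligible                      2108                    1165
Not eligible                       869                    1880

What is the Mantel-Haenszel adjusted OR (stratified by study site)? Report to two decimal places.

OR_MH = Σ(aᵢdᵢ/nᵢ) / Σ(bᵢcᵢ/nᵢ), where nᵢ is the stratum total.
Stratum 1 (Site A): n = 3426; a·d/n = 854·332/3426 = 82.7577; b·c/n = 2144·96/3426 = 60.0771
Stratum 2 (Site B): n = 6022; a·d/n = 2108·1880/6022 = 658.0937; b·c/n = 1165·869/6022 = 168.1144
OR_MH = (82.7577 + 658.0937) / (60.0771 + 168.1144) = 740.8514 / 228.1915 = 3.24662

3.25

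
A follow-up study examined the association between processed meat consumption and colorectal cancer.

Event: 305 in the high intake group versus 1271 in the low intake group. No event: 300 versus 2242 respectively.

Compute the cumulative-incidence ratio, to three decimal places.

From the description: a = 305, b = 300, c = 1271, d = 2242.
Risk in exposed = 305/605 = 0.50413; risk in unexposed = 1271/3513 = 0.36180.
RR = 0.50413 / 0.36180 = 1.39340
The risk among the exposed is 1.39 times that among the unexposed.

1.393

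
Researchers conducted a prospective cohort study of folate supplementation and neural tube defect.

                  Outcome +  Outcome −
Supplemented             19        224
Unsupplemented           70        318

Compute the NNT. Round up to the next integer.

Risk in treated group = 19/243 = 0.07819; risk in control = 70/388 = 0.18041.
Absolute risk reduction = 0.18041 − 0.07819 = 0.10222
NNT = 1 / ARR = 1 / 0.10222 = 9.783 → round up → 10

10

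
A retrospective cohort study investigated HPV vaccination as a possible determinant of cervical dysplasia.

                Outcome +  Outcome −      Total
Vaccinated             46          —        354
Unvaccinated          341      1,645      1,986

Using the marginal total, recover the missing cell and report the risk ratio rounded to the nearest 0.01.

0.76

The missing cell is in the exposed row: 354 − 46 = 308.
So a = 46, b = 308, c = 341, d = 1645.
RR = [a/(a+b)] / [c/(c+d)] = (46/354) / (341/1986) = 0.12994/0.17170 = 0.75680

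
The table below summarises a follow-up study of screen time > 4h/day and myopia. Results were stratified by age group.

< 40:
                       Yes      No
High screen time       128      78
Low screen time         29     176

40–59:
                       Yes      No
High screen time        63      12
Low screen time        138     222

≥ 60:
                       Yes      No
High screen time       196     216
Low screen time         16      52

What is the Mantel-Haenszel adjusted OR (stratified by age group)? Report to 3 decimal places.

OR_MH = Σ(aᵢdᵢ/nᵢ) / Σ(bᵢcᵢ/nᵢ), where nᵢ is the stratum total.
Stratum 1 (< 40): n = 411; a·d/n = 128·176/411 = 54.8127; b·c/n = 78·29/411 = 5.5036
Stratum 2 (40–59): n = 435; a·d/n = 63·222/435 = 32.1517; b·c/n = 12·138/435 = 3.8069
Stratum 3 (≥ 60): n = 480; a·d/n = 196·52/480 = 21.2333; b·c/n = 216·16/480 = 7.2000
OR_MH = (54.8127 + 32.1517 + 21.2333) / (5.5036 + 3.8069 + 7.2000) = 108.1977 / 16.5105 = 6.55325

6.553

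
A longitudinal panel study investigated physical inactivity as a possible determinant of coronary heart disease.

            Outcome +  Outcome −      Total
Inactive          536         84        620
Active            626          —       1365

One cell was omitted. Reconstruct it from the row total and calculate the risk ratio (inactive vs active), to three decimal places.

1.885

The missing cell is in the unexposed row: 1365 − 626 = 739.
So a = 536, b = 84, c = 626, d = 739.
RR = [a/(a+b)] / [c/(c+d)] = (536/620) / (626/1365) = 0.86452/0.45861 = 1.88509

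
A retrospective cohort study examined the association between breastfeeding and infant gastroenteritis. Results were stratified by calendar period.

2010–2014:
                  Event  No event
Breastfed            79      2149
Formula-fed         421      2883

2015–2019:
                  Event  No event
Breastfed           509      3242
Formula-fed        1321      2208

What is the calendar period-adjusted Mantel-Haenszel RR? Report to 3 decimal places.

RR_MH = Σ(aᵢ·n₀ᵢ/nᵢ) / Σ(cᵢ·n₁ᵢ/nᵢ), with n₁ᵢ = aᵢ+bᵢ (exposed), n₀ᵢ = cᵢ+dᵢ (unexposed), nᵢ = n₁ᵢ+n₀ᵢ.
Stratum 1 (2010–2014): n₁ = 2228, n₀ = 3304, n = 5532; a·n₀/n = 79·3304/5532 = 47.1829; c·n₁/n = 421·2228/5532 = 169.5568
Stratum 2 (2015–2019): n₁ = 3751, n₀ = 3529, n = 7280; a·n₀/n = 509·3529/7280 = 246.7391; c·n₁/n = 1321·3751/7280 = 680.6416
RR_MH = (47.1829 + 246.7391) / (169.5568 + 680.6416) = 293.9221 / 850.1984 = 0.34571

0.346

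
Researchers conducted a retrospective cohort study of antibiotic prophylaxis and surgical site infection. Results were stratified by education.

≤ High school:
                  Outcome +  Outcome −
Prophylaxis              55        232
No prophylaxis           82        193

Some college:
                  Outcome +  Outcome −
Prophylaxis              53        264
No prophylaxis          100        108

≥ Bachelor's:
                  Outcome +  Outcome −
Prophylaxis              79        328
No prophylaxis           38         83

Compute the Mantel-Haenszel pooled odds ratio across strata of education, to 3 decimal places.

0.392

OR_MH = Σ(aᵢdᵢ/nᵢ) / Σ(bᵢcᵢ/nᵢ), where nᵢ is the stratum total.
Stratum 1 (≤ High school): n = 562; a·d/n = 55·193/562 = 18.8879; b·c/n = 232·82/562 = 33.8505
Stratum 2 (Some college): n = 525; a·d/n = 53·108/525 = 10.9029; b·c/n = 264·100/525 = 50.2857
Stratum 3 (≥ Bachelor's): n = 528; a·d/n = 79·83/528 = 12.4186; b·c/n = 328·38/528 = 23.6061
OR_MH = (18.8879 + 10.9029 + 12.4186) / (33.8505 + 50.2857 + 23.6061) = 42.2093 / 107.7423 = 0.39176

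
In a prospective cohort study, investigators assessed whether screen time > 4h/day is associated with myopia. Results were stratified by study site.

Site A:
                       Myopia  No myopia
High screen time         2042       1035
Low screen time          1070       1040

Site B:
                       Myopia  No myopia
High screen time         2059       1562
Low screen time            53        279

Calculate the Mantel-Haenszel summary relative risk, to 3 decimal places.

1.469

RR_MH = Σ(aᵢ·n₀ᵢ/nᵢ) / Σ(cᵢ·n₁ᵢ/nᵢ), with n₁ᵢ = aᵢ+bᵢ (exposed), n₀ᵢ = cᵢ+dᵢ (unexposed), nᵢ = n₁ᵢ+n₀ᵢ.
Stratum 1 (Site A): n₁ = 3077, n₀ = 2110, n = 5187; a·n₀/n = 2042·2110/5187 = 830.6574; c·n₁/n = 1070·3077/5187 = 634.7388
Stratum 2 (Site B): n₁ = 3621, n₀ = 332, n = 3953; a·n₀/n = 2059·332/3953 = 172.9289; c·n₁/n = 53·3621/3953 = 48.5487
RR_MH = (830.6574 + 172.9289) / (634.7388 + 48.5487) = 1003.5863 / 683.2875 = 1.46876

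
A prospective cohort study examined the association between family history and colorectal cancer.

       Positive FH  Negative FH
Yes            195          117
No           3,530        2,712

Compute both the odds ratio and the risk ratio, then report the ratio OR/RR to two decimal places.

1.01

Reading the table with exposure as columns: a = 195 (Positive FH, case), b = 3530 (Positive FH, non-case), c = 117 (Negative FH, case), d = 2712.
OR = (195·2712)/(3530·117) = 528840/413010 = 1.28045
Risk in exposed = 195/3725 = 0.05235; risk in unexposed = 117/2829 = 0.04136; RR = 1.26577
OR/RR = 1.28045 / 1.26577 = 1.01160
The outcome is rare in both groups, so OR ≈ RR (ratio near 1).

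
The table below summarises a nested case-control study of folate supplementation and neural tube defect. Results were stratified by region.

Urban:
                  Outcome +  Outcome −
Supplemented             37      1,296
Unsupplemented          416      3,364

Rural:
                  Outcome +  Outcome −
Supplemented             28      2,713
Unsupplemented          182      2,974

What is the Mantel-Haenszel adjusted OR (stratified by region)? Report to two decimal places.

OR_MH = Σ(aᵢdᵢ/nᵢ) / Σ(bᵢcᵢ/nᵢ), where nᵢ is the stratum total.
Stratum 1 (Urban): n = 5113; a·d/n = 37·3364/5113 = 24.3434; b·c/n = 1296·416/5113 = 105.4442
Stratum 2 (Rural): n = 5897; a·d/n = 28·2974/5897 = 14.1211; b·c/n = 2713·182/5897 = 83.7317
OR_MH = (24.3434 + 14.1211) / (105.4442 + 83.7317) = 38.4645 / 189.1759 = 0.20333

0.20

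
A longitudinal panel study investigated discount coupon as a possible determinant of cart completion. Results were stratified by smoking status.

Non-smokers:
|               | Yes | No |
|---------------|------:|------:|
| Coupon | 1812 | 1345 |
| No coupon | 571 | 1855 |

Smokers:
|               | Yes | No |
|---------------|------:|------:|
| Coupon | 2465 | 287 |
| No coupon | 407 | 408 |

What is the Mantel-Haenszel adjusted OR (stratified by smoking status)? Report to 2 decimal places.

5.19

OR_MH = Σ(aᵢdᵢ/nᵢ) / Σ(bᵢcᵢ/nᵢ), where nᵢ is the stratum total.
Stratum 1 (Non-smokers): n = 5583; a·d/n = 1812·1855/5583 = 602.0527; b·c/n = 1345·571/5583 = 137.5596
Stratum 2 (Smokers): n = 3567; a·d/n = 2465·408/3567 = 281.9512; b·c/n = 287·407/3567 = 32.7471
OR_MH = (602.0527 + 281.9512) / (137.5596 + 32.7471) = 884.0039 / 170.3067 = 5.19066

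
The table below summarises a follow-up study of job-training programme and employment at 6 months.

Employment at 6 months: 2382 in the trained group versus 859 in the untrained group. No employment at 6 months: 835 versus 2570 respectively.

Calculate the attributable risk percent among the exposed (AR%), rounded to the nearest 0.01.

From the description: a = 2382, b = 835, c = 859, d = 2570.
Risk in exposed = 2382/3217 = 0.74044; risk in unexposed = 859/3429 = 0.25051.
RR = 0.74044/0.25051 = 2.95573
AR% = (RR − 1)/RR × 100 = (2.95573 − 1)/2.95573 × 100 = 66.1674%

66.17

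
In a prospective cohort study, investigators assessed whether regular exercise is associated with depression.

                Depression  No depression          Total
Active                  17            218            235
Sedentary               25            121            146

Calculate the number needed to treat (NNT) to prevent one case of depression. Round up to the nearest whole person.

11

Risk in treated group = 17/235 = 0.07234; risk in control = 25/146 = 0.17123.
Absolute risk reduction = 0.17123 − 0.07234 = 0.09889
NNT = 1 / ARR = 1 / 0.09889 = 10.112 → round up → 11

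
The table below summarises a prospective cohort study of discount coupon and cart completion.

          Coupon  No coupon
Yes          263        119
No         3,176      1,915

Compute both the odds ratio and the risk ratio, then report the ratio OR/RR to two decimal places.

Reading the table with exposure as columns: a = 263 (Coupon, case), b = 3176 (Coupon, non-case), c = 119 (No coupon, case), d = 1915.
OR = (263·1915)/(3176·119) = 503645/377944 = 1.33259
Risk in exposed = 263/3439 = 0.07648; risk in unexposed = 119/2034 = 0.05851; RR = 1.30716
OR/RR = 1.33259 / 1.30716 = 1.01946
The outcome is rare in both groups, so OR ≈ RR (ratio near 1).

1.02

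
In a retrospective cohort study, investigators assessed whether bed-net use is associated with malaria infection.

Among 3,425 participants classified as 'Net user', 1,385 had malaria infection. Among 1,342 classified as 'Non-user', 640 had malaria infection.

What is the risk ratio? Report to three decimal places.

From the description: a = 1385, b = 2040, c = 640, d = 702.
Risk in exposed = 1385/3425 = 0.40438; risk in unexposed = 640/1342 = 0.47690.
RR = 0.40438 / 0.47690 = 0.84793
The risk is 15% lower among the exposed than among the unexposed.

0.848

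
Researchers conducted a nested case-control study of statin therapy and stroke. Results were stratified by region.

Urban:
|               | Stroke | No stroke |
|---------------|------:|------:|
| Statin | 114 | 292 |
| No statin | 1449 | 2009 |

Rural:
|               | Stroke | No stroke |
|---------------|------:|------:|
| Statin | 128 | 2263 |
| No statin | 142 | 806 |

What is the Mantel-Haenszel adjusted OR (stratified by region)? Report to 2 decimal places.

OR_MH = Σ(aᵢdᵢ/nᵢ) / Σ(bᵢcᵢ/nᵢ), where nᵢ is the stratum total.
Stratum 1 (Urban): n = 3864; a·d/n = 114·2009/3864 = 59.2717; b·c/n = 292·1449/3864 = 109.5000
Stratum 2 (Rural): n = 3339; a·d/n = 128·806/3339 = 30.8979; b·c/n = 2263·142/3339 = 96.2402
OR_MH = (59.2717 + 30.8979) / (109.5000 + 96.2402) = 90.1696 / 205.7402 = 0.43827

0.44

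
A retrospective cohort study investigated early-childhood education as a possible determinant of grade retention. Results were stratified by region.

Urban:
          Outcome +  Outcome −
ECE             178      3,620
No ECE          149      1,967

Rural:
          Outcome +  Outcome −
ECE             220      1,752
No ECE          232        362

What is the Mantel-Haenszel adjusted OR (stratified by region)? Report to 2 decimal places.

OR_MH = Σ(aᵢdᵢ/nᵢ) / Σ(bᵢcᵢ/nᵢ), where nᵢ is the stratum total.
Stratum 1 (Urban): n = 5914; a·d/n = 178·1967/5914 = 59.2029; b·c/n = 3620·149/5914 = 91.2039
Stratum 2 (Rural): n = 2566; a·d/n = 220·362/2566 = 31.0366; b·c/n = 1752·232/2566 = 158.4037
OR_MH = (59.2029 + 31.0366) / (91.2039 + 158.4037) = 90.2395 / 249.6077 = 0.36153

0.36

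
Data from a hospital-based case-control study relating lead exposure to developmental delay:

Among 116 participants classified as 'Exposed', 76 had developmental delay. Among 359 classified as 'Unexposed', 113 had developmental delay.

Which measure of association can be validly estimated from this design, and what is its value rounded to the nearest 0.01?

From the description: a = 76, b = 40, c = 113, d = 246.
This is a hospital-based case-control study: participants were sampled on outcome status, so risks in the source population cannot be estimated directly — relative risk is not valid here. The odds ratio is the appropriate measure.
OR = (a·d)/(b·c) = (76 × 246) / (40 × 113) = 18696 / 4520 = 4.13628

4.14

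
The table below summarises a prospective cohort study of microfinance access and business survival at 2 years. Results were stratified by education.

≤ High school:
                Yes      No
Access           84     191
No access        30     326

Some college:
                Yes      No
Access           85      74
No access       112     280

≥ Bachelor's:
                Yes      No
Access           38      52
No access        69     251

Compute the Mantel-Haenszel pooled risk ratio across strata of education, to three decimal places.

RR_MH = Σ(aᵢ·n₀ᵢ/nᵢ) / Σ(cᵢ·n₁ᵢ/nᵢ), with n₁ᵢ = aᵢ+bᵢ (exposed), n₀ᵢ = cᵢ+dᵢ (unexposed), nᵢ = n₁ᵢ+n₀ᵢ.
Stratum 1 (≤ High school): n₁ = 275, n₀ = 356, n = 631; a·n₀/n = 84·356/631 = 47.3914; c·n₁/n = 30·275/631 = 13.0745
Stratum 2 (Some college): n₁ = 159, n₀ = 392, n = 551; a·n₀/n = 85·392/551 = 60.4719; c·n₁/n = 112·159/551 = 32.3194
Stratum 3 (≥ Bachelor's): n₁ = 90, n₀ = 320, n = 410; a·n₀/n = 38·320/410 = 29.6585; c·n₁/n = 69·90/410 = 15.1463
RR_MH = (47.3914 + 60.4719 + 29.6585) / (13.0745 + 32.3194 + 15.1463) = 137.5218 / 60.5402 = 2.27158

2.272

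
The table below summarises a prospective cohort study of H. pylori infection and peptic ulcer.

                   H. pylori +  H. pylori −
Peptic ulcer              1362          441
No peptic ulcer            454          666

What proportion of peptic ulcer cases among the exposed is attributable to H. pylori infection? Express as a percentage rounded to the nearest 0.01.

46.88

Reading the table with exposure as columns: a = 1362 (H. pylori +, case), b = 454 (H. pylori +, non-case), c = 441 (H. pylori −, case), d = 666.
Risk in exposed = 1362/1816 = 0.75000; risk in unexposed = 441/1107 = 0.39837.
RR = 0.75000/0.39837 = 1.88265
AR% = (RR − 1)/RR × 100 = (1.88265 − 1)/1.88265 × 100 = 46.8835%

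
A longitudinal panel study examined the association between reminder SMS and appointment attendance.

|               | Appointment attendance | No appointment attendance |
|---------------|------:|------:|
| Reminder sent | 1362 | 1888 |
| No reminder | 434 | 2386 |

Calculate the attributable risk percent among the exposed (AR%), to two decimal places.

Cells: a = 1362, b = 1888, c = 434, d = 2386.
Risk in exposed = 1362/3250 = 0.41908; risk in unexposed = 434/2820 = 0.15390.
RR = 0.41908/0.15390 = 2.72303
AR% = (RR − 1)/RR × 100 = (2.72303 − 1)/2.72303 × 100 = 63.2763%

63.28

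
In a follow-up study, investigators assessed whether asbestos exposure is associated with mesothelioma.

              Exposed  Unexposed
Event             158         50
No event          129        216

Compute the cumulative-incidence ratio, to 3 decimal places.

Reading the table with exposure as columns: a = 158 (Exposed, case), b = 129 (Exposed, non-case), c = 50 (Unexposed, case), d = 216.
Risk in exposed = 158/287 = 0.55052; risk in unexposed = 50/266 = 0.18797.
RR = 0.55052 / 0.18797 = 2.92878
The risk among the exposed is 2.93 times that among the unexposed.

2.929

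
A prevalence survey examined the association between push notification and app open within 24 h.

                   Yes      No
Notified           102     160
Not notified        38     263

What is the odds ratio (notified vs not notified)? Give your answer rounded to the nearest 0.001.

4.412

Cells: a = 102, b = 160, c = 38, d = 263.
OR = (a·d)/(b·c) = (102 × 263) / (160 × 38) = 26826 / 6080 = 4.41217
The odds of app open within 24 h are about 4.41 times as high in the notified group.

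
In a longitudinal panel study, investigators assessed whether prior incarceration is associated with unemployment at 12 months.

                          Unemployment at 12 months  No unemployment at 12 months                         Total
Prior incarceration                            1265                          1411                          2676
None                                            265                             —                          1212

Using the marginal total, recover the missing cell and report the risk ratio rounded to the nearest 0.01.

2.16

The missing cell is in the unexposed row: 1212 − 265 = 947.
So a = 1265, b = 1411, c = 265, d = 947.
RR = [a/(a+b)] / [c/(c+d)] = (1265/2676) / (265/1212) = 0.47272/0.21865 = 2.16203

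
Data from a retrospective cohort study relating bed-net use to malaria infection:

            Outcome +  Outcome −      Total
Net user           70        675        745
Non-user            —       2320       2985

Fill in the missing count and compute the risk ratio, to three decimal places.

0.422

The missing cell is in the unexposed row: 2985 − 2320 = 665.
So a = 70, b = 675, c = 665, d = 2320.
RR = [a/(a+b)] / [c/(c+d)] = (70/745) / (665/2985) = 0.09396/0.22278 = 0.42176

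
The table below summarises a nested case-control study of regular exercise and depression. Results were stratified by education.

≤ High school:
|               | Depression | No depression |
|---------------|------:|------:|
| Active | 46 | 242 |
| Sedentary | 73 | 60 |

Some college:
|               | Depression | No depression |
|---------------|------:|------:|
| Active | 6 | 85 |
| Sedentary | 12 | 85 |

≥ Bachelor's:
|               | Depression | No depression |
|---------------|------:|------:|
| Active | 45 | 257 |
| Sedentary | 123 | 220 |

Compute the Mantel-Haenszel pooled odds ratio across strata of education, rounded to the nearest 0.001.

OR_MH = Σ(aᵢdᵢ/nᵢ) / Σ(bᵢcᵢ/nᵢ), where nᵢ is the stratum total.
Stratum 1 (≤ High school): n = 421; a·d/n = 46·60/421 = 6.5558; b·c/n = 242·73/421 = 41.9620
Stratum 2 (Some college): n = 188; a·d/n = 6·85/188 = 2.7128; b·c/n = 85·12/188 = 5.4255
Stratum 3 (≥ Bachelor's): n = 645; a·d/n = 45·220/645 = 15.3488; b·c/n = 257·123/645 = 49.0093
OR_MH = (6.5558 + 2.7128 + 15.3488) / (41.9620 + 5.4255 + 49.0093) = 24.6174 / 96.3968 = 0.25538

0.255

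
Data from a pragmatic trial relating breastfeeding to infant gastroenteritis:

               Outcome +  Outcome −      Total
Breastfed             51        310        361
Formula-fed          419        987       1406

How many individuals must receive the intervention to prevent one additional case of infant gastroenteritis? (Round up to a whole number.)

Risk in treated group = 51/361 = 0.14127; risk in control = 419/1406 = 0.29801.
Absolute risk reduction = 0.29801 − 0.14127 = 0.15673
NNT = 1 / ARR = 1 / 0.15673 = 6.380 → round up → 7

7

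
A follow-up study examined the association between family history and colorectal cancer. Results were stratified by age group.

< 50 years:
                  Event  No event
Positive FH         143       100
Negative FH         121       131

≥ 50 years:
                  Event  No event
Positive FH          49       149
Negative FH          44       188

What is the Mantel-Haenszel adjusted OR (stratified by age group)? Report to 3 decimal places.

OR_MH = Σ(aᵢdᵢ/nᵢ) / Σ(bᵢcᵢ/nᵢ), where nᵢ is the stratum total.
Stratum 1 (< 50 years): n = 495; a·d/n = 143·131/495 = 37.8444; b·c/n = 100·121/495 = 24.4444
Stratum 2 (≥ 50 years): n = 430; a·d/n = 49·188/430 = 21.4233; b·c/n = 149·44/430 = 15.2465
OR_MH = (37.8444 + 21.4233) / (24.4444 + 15.2465) = 59.2677 / 39.6910 = 1.49323

1.493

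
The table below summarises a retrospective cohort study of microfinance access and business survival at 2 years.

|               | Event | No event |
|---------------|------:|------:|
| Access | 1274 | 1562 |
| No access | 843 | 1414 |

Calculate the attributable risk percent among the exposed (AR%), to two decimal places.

16.86

Cells: a = 1274, b = 1562, c = 843, d = 1414.
Risk in exposed = 1274/2836 = 0.44922; risk in unexposed = 843/2257 = 0.37350.
RR = 0.44922/0.37350 = 1.20273
AR% = (RR − 1)/RR × 100 = (1.20273 − 1)/1.20273 × 100 = 16.8556%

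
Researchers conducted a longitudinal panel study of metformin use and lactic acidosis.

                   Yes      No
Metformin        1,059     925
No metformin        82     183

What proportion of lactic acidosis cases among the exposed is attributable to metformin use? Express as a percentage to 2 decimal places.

Cells: a = 1059, b = 925, c = 82, d = 183.
Risk in exposed = 1059/1984 = 0.53377; risk in unexposed = 82/265 = 0.30943.
RR = 0.53377/0.30943 = 1.72499
AR% = (RR − 1)/RR × 100 = (1.72499 − 1)/1.72499 × 100 = 42.0286%

42.03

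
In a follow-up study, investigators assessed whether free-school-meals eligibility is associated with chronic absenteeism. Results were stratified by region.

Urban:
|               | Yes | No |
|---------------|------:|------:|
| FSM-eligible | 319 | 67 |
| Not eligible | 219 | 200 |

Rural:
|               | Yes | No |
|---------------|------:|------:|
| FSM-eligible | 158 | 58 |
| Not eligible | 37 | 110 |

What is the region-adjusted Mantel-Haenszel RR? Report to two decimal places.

RR_MH = Σ(aᵢ·n₀ᵢ/nᵢ) / Σ(cᵢ·n₁ᵢ/nᵢ), with n₁ᵢ = aᵢ+bᵢ (exposed), n₀ᵢ = cᵢ+dᵢ (unexposed), nᵢ = n₁ᵢ+n₀ᵢ.
Stratum 1 (Urban): n₁ = 386, n₀ = 419, n = 805; a·n₀/n = 319·419/805 = 166.0385; c·n₁/n = 219·386/805 = 105.0112
Stratum 2 (Rural): n₁ = 216, n₀ = 147, n = 363; a·n₀/n = 158·147/363 = 63.9835; c·n₁/n = 37·216/363 = 22.0165
RR_MH = (166.0385 + 63.9835) / (105.0112 + 22.0165) = 230.0220 / 127.0277 = 1.81080

1.81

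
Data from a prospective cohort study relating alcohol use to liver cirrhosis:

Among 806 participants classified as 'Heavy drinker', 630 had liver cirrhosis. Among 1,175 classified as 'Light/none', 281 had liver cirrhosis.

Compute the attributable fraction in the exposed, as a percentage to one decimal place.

From the description: a = 630, b = 176, c = 281, d = 894.
Risk in exposed = 630/806 = 0.78164; risk in unexposed = 281/1175 = 0.23915.
RR = 0.78164/0.23915 = 3.26841
AR% = (RR − 1)/RR × 100 = (3.26841 − 1)/3.26841 × 100 = 69.4041%

69.4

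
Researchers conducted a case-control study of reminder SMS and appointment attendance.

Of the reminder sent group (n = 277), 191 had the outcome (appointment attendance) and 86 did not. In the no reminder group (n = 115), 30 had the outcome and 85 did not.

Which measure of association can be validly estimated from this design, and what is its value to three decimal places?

6.293

From the description: a = 191, b = 86, c = 30, d = 85.
This is a case-control study: participants were sampled on outcome status, so risks in the source population cannot be estimated directly — relative risk is not valid here. The odds ratio is the appropriate measure.
OR = (a·d)/(b·c) = (191 × 85) / (86 × 30) = 16235 / 2580 = 6.29264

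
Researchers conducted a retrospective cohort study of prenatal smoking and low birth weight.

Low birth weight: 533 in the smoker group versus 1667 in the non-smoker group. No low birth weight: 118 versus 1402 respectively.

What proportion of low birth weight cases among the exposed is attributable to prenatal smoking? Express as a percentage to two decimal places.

33.66

From the description: a = 533, b = 118, c = 1667, d = 1402.
Risk in exposed = 533/651 = 0.81874; risk in unexposed = 1667/3069 = 0.54317.
RR = 0.81874/0.54317 = 1.50733
AR% = (RR − 1)/RR × 100 = (1.50733 − 1)/1.50733 × 100 = 33.6574%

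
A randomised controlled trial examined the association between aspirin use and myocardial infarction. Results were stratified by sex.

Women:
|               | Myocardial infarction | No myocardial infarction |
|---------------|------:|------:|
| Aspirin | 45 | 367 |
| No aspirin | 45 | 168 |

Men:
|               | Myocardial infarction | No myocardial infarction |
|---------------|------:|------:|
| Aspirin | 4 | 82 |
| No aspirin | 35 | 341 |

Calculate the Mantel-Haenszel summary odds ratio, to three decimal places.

OR_MH = Σ(aᵢdᵢ/nᵢ) / Σ(bᵢcᵢ/nᵢ), where nᵢ is the stratum total.
Stratum 1 (Women): n = 625; a·d/n = 45·168/625 = 12.0960; b·c/n = 367·45/625 = 26.4240
Stratum 2 (Men): n = 462; a·d/n = 4·341/462 = 2.9524; b·c/n = 82·35/462 = 6.2121
OR_MH = (12.0960 + 2.9524) / (26.4240 + 6.2121) = 15.0484 / 32.6361 = 0.46110

0.461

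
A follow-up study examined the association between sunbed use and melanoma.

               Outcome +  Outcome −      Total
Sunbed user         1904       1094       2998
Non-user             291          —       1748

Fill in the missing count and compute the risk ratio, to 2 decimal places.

3.81

The missing cell is in the unexposed row: 1748 − 291 = 1457.
So a = 1904, b = 1094, c = 291, d = 1457.
RR = [a/(a+b)] / [c/(c+d)] = (1904/2998) / (291/1748) = 0.63509/0.16648 = 3.81491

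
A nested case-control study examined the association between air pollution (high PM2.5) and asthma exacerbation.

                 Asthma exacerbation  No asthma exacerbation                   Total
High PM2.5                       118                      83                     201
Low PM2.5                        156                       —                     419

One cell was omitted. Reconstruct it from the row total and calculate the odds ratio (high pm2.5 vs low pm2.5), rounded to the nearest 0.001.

The missing cell is in the unexposed row: 419 − 156 = 263.
So a = 118, b = 83, c = 156, d = 263.
OR = (a·d)/(b·c) = (118 × 263) / (83 × 156) = 31034 / 12948 = 2.39682

2.397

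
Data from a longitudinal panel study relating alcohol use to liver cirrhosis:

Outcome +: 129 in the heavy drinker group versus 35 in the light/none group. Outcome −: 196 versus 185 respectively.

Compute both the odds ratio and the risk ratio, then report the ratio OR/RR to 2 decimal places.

From the description: a = 129, b = 196, c = 35, d = 185.
OR = (129·185)/(196·35) = 23865/6860 = 3.47886
Risk in exposed = 129/325 = 0.39692; risk in unexposed = 35/220 = 0.15909; RR = 2.49495
OR/RR = 3.47886 / 2.49495 = 1.39436
The outcome is not rare, so the OR lies further from 1 than the RR.

1.39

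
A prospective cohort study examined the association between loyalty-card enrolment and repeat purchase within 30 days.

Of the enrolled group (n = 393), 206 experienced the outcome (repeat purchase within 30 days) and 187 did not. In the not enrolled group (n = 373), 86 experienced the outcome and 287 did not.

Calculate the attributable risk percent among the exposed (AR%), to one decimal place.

56.0

From the description: a = 206, b = 187, c = 86, d = 287.
Risk in exposed = 206/393 = 0.52417; risk in unexposed = 86/373 = 0.23056.
RR = 0.52417/0.23056 = 2.27345
AR% = (RR − 1)/RR × 100 = (2.27345 − 1)/2.27345 × 100 = 56.0140%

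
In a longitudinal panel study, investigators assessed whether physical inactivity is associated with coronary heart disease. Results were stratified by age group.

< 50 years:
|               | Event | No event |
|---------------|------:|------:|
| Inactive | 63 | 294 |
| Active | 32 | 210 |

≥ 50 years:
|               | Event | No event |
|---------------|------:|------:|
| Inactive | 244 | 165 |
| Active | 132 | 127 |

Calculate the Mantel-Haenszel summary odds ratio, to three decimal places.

1.417

OR_MH = Σ(aᵢdᵢ/nᵢ) / Σ(bᵢcᵢ/nᵢ), where nᵢ is the stratum total.
Stratum 1 (< 50 years): n = 599; a·d/n = 63·210/599 = 22.0868; b·c/n = 294·32/599 = 15.7062
Stratum 2 (≥ 50 years): n = 668; a·d/n = 244·127/668 = 46.3892; b·c/n = 165·132/668 = 32.6048
OR_MH = (22.0868 + 46.3892) / (15.7062 + 32.6048) = 68.4760 / 48.3110 = 1.41740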